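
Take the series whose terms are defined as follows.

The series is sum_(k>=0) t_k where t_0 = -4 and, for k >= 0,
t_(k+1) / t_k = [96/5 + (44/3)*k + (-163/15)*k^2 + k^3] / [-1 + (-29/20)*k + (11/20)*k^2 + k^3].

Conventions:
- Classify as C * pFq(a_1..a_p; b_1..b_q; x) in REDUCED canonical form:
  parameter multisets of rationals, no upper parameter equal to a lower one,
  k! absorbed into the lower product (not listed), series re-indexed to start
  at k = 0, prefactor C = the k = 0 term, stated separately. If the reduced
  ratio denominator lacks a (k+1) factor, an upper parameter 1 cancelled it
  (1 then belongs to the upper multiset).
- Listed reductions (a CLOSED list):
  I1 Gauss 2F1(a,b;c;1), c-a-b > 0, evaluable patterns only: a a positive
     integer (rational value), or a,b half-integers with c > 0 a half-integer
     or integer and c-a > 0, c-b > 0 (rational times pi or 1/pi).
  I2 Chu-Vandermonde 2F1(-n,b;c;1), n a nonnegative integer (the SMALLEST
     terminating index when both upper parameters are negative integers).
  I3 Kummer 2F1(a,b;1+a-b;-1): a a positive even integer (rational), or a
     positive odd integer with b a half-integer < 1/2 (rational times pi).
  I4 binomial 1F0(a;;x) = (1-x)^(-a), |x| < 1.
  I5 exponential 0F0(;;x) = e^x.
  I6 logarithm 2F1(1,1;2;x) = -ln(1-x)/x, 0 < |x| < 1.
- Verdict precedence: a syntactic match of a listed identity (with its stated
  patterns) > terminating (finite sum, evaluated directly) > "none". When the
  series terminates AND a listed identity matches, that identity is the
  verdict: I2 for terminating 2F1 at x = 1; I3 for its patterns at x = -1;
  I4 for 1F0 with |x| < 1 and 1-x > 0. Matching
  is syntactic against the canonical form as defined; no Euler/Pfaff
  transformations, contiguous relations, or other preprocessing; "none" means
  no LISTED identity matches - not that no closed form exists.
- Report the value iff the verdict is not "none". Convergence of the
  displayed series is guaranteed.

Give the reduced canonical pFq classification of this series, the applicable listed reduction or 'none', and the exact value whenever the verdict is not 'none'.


x = 1 here; the reduced form reads 2F1, upper {-9, -8/3}, lower {-5/4}, C = -4. Verdict: Chu-Vandermonde (I2) fires (terminating 2F1 at x = 1 with n = 9, b = -8/3, c = -5/4). Value: -56584803640196/10450787265.

Key step: t_0 being -4, the parameter 4/5 appears in both the upper and lower lists and cancels.
Term ratio: r(k) = 1 * (k-9) (k-8/3) / [(k-5/4) (k+1)] - poly over poly, x = 1 from leading terms; C = -4 at k = 0.


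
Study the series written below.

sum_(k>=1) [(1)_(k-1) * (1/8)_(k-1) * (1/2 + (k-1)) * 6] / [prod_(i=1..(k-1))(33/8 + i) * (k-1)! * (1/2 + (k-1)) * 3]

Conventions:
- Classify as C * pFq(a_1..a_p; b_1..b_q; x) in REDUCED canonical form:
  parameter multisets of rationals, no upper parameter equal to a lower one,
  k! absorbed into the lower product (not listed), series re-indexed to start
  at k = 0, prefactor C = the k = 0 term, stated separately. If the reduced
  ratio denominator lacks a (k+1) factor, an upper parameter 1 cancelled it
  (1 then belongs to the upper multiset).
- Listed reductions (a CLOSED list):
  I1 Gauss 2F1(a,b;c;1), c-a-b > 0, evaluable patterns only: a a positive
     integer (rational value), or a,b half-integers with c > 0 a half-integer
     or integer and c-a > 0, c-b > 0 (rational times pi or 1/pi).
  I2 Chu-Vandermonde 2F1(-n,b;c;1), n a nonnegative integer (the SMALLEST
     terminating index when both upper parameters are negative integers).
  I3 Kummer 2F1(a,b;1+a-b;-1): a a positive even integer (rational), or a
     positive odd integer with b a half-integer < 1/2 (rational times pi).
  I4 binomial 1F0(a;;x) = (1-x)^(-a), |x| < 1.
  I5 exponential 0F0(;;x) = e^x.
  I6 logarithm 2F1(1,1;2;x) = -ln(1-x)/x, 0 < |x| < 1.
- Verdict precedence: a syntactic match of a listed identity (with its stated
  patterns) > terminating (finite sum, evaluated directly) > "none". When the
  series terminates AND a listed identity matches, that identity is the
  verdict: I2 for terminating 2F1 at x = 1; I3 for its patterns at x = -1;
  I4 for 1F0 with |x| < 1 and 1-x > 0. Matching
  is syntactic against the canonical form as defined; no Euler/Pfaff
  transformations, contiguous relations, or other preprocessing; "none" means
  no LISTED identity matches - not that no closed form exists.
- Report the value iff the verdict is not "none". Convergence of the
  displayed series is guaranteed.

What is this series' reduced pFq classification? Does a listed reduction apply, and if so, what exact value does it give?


The series (x = 1) is 2F1: upper {1/8, 1}, lower {41/8}, prefactor 2. Verdict: this is the Gauss summation I1 (x = 1: the Gamma ratio telescopes since c-a-b = 4 > 0 and a = 1 in Z>0). Its exact value is 33/16.

Key step: t_0 being 2, the factor k + 1/2 cancels (top and bottom), leaving prefactor 2.
Step ratio: r(k) = 1 * (k+1/8) (k+1) / [(k+41/8) (k+1)] - rational in k. x = 1; t_0 = 2; negate the roots.


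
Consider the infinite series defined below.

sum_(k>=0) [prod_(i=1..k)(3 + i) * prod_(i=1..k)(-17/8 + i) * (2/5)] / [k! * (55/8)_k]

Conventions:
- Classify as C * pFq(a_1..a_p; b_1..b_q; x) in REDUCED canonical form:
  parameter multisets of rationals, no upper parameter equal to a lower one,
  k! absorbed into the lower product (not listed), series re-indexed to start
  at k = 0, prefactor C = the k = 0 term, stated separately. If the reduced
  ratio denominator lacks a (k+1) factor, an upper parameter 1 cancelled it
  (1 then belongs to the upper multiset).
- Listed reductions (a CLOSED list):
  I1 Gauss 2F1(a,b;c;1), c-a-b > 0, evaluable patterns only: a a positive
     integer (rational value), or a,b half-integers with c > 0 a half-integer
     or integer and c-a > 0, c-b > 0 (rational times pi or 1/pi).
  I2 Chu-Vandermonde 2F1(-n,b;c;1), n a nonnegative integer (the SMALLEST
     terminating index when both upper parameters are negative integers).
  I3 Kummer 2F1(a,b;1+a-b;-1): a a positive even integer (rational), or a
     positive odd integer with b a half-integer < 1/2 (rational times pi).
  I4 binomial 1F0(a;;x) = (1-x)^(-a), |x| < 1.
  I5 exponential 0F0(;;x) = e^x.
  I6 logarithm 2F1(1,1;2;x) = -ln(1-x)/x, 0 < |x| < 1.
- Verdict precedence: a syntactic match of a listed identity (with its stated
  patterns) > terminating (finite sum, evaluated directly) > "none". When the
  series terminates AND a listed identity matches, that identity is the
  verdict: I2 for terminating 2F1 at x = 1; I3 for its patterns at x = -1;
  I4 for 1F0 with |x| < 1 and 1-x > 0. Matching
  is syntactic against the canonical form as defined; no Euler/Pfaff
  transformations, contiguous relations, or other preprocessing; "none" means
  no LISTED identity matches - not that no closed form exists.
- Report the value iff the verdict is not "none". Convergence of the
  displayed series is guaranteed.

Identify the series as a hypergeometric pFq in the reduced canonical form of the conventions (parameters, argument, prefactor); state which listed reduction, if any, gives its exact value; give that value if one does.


Reduced: x = 1, 2F1, upper = {-9/8, 4}, lower = {55/8}, C = 2/5. Verdict: Gauss (I1, integer-parameter pattern) matches (x = 1: the Gamma ratio telescopes since c-a-b = 4 > 0 and a = 4 in Z>0). Exact value: 435643/2867200.

The tell: t_0 = 2/5 here, and the running product (C = 2/5) telescopes to a rising factorial.
Ratio: r(k) = 1 * (k-9/8) (k+4) / [(k+55/8) (k+1)] ; factor over Q: parameters, x = 1, and C = 2/5.


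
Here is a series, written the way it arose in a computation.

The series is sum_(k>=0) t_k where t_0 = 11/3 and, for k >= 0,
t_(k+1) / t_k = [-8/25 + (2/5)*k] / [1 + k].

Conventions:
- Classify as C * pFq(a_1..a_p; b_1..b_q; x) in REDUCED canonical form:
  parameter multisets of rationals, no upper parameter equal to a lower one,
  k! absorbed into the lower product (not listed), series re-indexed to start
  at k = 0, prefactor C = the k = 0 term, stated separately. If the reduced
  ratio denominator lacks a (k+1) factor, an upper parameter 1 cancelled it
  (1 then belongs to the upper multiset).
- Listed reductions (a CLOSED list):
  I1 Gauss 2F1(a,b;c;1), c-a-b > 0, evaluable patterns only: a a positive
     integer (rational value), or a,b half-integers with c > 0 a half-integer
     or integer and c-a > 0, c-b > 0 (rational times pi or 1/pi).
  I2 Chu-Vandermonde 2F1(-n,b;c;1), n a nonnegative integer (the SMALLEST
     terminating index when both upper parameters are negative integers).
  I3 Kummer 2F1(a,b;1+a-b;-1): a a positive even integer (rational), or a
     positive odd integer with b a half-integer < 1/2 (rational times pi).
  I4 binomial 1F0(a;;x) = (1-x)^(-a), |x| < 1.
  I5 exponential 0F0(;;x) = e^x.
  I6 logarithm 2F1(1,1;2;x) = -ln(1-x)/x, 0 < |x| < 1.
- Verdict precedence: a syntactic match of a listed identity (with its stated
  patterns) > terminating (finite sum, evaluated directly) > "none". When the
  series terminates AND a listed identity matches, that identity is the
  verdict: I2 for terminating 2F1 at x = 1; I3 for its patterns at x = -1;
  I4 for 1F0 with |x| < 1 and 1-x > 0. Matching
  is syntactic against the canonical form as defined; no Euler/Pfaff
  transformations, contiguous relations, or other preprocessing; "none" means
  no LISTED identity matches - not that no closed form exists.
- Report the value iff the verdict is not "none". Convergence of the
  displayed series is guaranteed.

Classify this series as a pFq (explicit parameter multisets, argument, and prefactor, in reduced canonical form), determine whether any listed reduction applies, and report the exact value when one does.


x = 2/5 here; the reduced form reads 1F0, upper {-4/5}, lower {-}, C = 11/3. Verdict: binomial (I4) fires (the 1F0 binomial series: exponent 4/5, x = 2/5). Sum: (11/3) * (3/5)^(4/5).

Key observation: t_0 being 11/3, the expanded ratio factors over Q; C = 11/3, x = 2/5, roots give parameters.
Step ratio: r(k) = (2/5) * (k-4/5) / [(k+1)] ; factor over Q: parameters, x = (2/5), and C = 11/3.


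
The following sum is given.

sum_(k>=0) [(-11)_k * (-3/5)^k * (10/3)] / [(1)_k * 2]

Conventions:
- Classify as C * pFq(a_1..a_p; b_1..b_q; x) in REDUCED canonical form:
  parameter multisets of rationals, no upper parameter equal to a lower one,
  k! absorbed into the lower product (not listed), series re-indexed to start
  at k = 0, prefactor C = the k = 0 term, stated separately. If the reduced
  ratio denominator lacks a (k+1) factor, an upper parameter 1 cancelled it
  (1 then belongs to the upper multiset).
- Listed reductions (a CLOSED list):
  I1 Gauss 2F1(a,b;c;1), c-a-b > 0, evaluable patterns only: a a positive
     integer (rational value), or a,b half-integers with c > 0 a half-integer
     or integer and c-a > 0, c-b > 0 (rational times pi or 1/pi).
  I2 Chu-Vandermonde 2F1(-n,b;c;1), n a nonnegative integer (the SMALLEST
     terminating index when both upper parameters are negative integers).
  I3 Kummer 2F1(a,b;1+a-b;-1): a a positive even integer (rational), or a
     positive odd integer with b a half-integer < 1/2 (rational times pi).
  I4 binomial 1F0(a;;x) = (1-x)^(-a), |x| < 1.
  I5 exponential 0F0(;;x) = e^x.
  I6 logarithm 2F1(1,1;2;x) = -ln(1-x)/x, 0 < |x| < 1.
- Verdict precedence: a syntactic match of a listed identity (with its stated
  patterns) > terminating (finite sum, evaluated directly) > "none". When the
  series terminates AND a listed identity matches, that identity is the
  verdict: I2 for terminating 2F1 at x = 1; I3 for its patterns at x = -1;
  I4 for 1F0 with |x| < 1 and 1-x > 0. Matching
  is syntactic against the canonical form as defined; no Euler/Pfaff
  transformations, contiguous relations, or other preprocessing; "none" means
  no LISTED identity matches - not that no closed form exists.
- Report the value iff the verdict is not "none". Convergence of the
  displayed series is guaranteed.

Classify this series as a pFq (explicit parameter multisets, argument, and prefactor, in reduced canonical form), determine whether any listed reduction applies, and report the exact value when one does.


The series (x = -3/5) is 1F0: upper {-11}, lower {-}, prefactor 5/3. Verdict: the binomial series (I4) applies (the 1F0 binomial series: exponent 11, x = -3/5). Its exact value is 8589934592/29296875.

Key step: from the first term 5/3: the constant factors (prefactor 5/3) combine into one prefactor.
Adjacent-term ratio: r(k) = (-3/5) * (k-11) / [(k+1)] - rational; roots negated = parameters, x = (-3/5), C = 5/3.


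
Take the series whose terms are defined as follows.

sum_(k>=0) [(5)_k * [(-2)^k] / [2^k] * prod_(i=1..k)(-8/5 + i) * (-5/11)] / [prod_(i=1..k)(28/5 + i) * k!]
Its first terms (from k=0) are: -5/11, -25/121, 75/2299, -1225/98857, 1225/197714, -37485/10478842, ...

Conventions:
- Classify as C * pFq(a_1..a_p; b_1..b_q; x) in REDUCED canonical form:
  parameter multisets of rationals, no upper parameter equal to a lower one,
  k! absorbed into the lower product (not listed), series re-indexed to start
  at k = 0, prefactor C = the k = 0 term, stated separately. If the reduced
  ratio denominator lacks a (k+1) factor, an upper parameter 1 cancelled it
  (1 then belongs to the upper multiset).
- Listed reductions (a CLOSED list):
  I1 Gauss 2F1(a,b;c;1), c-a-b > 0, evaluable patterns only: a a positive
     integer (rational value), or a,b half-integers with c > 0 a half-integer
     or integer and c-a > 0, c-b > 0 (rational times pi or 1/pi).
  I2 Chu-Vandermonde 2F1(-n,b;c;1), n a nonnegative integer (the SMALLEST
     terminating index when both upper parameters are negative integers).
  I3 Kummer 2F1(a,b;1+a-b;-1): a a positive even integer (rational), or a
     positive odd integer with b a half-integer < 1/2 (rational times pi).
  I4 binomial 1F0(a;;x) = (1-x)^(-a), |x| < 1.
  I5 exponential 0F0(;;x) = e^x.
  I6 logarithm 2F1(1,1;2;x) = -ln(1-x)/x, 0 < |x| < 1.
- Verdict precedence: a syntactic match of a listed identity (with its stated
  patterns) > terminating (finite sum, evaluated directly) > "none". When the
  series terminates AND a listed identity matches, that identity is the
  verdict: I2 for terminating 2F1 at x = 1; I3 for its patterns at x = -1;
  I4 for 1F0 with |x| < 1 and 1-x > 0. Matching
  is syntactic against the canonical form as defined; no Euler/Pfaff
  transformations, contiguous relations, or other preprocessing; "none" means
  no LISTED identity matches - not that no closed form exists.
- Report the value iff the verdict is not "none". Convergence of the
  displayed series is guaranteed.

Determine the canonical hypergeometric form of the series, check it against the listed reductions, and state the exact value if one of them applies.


Classification (C = -5/11): 2F1 with upper {-3/5, 5}, lower {33/5}, argument x = -1. Verdict: none. A 2F1 with upper {-3/5, 5} fits none of I1-I6 at x = -1; the sum runs forever.

Structural cue: x = (-1) and the two k-th powers (prefactor -5/11) combine into one argument.
Consecutive-term ratio: r(k) = (-1) * (k-3/5) (k+5) / [(k+33/5) (k+1)] - rational in k. x = (-1); t_0 = -5/11; negate the roots.


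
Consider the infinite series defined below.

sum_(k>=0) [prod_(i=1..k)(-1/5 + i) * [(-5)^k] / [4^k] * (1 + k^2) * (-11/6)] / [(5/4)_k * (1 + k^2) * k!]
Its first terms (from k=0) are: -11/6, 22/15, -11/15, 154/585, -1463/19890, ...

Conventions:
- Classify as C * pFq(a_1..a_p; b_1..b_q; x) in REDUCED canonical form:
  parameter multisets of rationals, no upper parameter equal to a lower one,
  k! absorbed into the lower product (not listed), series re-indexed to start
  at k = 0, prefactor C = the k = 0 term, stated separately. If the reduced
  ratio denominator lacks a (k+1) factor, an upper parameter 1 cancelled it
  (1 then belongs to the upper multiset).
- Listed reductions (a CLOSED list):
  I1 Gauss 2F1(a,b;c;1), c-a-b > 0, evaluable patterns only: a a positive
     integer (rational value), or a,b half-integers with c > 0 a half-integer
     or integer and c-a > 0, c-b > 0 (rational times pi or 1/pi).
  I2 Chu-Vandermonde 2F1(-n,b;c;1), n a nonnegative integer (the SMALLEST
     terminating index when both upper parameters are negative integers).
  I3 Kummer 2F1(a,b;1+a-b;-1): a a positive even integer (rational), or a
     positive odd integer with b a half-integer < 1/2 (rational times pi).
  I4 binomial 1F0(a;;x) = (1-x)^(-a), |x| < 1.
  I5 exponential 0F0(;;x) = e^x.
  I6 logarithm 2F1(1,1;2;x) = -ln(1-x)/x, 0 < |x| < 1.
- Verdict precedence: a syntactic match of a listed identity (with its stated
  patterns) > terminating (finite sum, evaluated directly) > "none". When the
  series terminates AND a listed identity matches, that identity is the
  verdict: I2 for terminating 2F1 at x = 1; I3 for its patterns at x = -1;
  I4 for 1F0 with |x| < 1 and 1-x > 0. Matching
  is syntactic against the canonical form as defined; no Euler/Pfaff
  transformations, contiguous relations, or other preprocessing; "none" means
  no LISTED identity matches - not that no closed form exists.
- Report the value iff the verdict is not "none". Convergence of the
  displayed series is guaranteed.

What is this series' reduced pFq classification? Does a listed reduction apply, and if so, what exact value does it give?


This is -11/6 * 1F1(4/5; 5/4; -5/4) in reduced canonical form. Verdict: none here - no I1-I6 shape fits x = -5/4 with lower {5/4}.

First insight: x = (-5/4) and k^2 + 1 divides numerator and denominator alike; C = -11/6 after cancelling.
Ratio: r(k) = (-5/4) * (k+4/5) / [(k+5/4) (k+1)] - rational; roots negated = parameters, x = (-5/4), C = -11/6.


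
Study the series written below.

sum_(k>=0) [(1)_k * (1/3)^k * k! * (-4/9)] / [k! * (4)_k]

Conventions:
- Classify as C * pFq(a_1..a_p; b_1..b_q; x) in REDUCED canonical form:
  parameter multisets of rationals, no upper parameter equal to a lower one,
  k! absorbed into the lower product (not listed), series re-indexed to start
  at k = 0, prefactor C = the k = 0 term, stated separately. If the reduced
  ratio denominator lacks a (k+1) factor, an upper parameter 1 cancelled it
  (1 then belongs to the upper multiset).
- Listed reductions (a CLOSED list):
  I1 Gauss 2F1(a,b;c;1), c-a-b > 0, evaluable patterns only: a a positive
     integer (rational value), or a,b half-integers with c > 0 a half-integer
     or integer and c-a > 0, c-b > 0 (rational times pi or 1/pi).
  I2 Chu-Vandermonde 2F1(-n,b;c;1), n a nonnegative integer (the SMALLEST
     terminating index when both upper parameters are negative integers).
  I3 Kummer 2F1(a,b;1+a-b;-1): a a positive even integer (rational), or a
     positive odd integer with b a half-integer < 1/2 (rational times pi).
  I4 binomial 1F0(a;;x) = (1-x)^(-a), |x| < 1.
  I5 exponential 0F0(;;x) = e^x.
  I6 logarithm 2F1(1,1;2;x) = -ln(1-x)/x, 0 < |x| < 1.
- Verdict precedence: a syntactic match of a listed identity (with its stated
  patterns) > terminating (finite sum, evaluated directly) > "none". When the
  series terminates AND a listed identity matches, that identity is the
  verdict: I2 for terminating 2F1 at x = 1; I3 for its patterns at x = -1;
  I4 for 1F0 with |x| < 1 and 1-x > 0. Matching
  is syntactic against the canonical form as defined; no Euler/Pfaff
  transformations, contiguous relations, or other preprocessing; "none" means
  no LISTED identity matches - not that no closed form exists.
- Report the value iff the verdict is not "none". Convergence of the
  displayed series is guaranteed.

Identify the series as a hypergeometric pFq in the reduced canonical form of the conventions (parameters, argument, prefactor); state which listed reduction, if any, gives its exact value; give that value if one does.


At argument 1/3: a 2F1 with upper {1, 1}, lower {4}, scaled by C = -4/9. Verdict: none. No listed pattern accepts 2F1(1, 1; 4; 1/3).

Key step: x = (1/3) and the factorial ratio (C = -4/9) (k+a-1)!/(a-1)! is a rising factorial (a)_k.
Ratio: r(k) = (1/3) * (k+1) (k+1) / [(k+4) (k+1)] - rational in k, leading ratio (1/3); with t_0 = -4/9, classification follows.


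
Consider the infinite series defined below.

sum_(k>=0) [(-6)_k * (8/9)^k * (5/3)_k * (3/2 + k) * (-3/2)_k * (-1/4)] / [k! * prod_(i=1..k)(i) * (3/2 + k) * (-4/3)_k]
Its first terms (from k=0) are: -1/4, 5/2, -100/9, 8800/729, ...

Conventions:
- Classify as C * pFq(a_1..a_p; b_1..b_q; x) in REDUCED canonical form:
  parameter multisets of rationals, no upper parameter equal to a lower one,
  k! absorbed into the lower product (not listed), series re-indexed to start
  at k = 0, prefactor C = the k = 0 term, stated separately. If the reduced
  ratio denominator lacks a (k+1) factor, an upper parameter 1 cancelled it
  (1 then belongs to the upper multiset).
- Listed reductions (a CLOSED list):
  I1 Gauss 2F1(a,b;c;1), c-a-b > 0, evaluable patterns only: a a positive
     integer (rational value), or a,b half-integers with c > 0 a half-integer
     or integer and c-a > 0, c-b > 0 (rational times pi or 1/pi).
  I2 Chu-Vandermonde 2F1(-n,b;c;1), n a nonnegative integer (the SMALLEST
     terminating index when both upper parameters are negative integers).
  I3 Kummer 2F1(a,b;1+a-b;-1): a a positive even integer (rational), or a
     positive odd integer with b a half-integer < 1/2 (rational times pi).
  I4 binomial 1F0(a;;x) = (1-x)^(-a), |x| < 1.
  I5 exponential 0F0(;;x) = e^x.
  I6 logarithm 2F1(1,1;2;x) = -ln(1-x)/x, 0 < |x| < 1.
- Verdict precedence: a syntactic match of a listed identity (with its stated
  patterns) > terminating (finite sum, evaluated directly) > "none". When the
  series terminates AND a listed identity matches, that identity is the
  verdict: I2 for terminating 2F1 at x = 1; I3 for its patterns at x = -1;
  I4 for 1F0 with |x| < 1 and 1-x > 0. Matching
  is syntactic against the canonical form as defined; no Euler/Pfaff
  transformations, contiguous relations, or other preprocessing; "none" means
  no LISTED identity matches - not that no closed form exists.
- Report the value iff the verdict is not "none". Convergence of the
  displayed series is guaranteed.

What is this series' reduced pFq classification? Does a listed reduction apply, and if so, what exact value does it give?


At argument 8/9: a 3F2 with upper {-6, -3/2, 5/3}, lower {-4/3, 1}, scaled by C = -1/4. Verdict: terminating. With -6 upstairs the series is a 7-term polynomial sum; evaluated term by term. Exact value: -5418775/2125764.

The tell: x = (8/9) and the lower running product (prefactor -1/4) is a rising factorial.
Term ratio: r(k) = (8/9) * (k-6) (k-3/2) (k+5/3) / [(k-4/3) (k+1) (k+1)] ; factor over Q: parameters, x = (8/9), and C = -1/4.


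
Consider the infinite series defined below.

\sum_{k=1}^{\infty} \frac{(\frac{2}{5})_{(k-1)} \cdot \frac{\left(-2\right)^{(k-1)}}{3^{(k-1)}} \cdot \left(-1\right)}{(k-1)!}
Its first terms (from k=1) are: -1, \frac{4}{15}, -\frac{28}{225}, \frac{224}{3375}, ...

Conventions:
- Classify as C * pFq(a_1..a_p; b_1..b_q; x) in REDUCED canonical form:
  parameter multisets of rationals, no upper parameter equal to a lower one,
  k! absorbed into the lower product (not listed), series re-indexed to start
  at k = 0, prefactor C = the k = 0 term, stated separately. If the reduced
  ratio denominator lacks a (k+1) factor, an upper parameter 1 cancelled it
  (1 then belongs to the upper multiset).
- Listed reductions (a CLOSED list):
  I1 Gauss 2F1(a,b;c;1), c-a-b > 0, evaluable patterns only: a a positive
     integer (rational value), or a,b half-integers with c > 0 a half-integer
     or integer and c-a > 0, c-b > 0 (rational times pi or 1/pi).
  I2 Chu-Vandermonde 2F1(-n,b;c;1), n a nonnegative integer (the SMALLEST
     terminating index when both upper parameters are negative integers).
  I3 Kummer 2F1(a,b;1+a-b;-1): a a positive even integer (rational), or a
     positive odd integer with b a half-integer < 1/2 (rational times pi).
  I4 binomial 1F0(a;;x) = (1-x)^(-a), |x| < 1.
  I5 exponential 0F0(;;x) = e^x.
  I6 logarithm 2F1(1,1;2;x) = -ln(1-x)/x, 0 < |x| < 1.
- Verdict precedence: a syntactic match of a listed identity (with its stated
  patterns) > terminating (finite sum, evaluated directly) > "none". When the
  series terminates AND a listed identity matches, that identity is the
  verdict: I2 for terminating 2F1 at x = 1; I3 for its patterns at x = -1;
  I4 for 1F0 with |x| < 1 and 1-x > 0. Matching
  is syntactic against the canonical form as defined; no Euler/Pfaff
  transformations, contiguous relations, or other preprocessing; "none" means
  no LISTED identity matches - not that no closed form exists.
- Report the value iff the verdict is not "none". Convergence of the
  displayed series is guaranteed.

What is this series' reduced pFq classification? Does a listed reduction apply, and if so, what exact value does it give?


The tell: t_0 = -1 here, and the two geometric factors (C = -1, x = -2/3) combine into one argument.
Ratio: r(k) = -\frac{2}{3} * (k+\frac{2}{5}) / [(k+1)] - rational in k, leading ratio -\frac{2}{3}; with t_0 = -1, classification follows.

With C = -1: the canonical form is 1F0(\frac{2}{5}; -; -\frac{2}{3}). Verdict at x = -\frac{2}{3}: the binomial series (I4) matches (the 1F0 binomial series: exponent -2/5, x = -\frac{2}{3}). Exact value: \left(-1\right) \cdot \left(\frac{5}{3}\right)^{-\frac{2}{5}}.


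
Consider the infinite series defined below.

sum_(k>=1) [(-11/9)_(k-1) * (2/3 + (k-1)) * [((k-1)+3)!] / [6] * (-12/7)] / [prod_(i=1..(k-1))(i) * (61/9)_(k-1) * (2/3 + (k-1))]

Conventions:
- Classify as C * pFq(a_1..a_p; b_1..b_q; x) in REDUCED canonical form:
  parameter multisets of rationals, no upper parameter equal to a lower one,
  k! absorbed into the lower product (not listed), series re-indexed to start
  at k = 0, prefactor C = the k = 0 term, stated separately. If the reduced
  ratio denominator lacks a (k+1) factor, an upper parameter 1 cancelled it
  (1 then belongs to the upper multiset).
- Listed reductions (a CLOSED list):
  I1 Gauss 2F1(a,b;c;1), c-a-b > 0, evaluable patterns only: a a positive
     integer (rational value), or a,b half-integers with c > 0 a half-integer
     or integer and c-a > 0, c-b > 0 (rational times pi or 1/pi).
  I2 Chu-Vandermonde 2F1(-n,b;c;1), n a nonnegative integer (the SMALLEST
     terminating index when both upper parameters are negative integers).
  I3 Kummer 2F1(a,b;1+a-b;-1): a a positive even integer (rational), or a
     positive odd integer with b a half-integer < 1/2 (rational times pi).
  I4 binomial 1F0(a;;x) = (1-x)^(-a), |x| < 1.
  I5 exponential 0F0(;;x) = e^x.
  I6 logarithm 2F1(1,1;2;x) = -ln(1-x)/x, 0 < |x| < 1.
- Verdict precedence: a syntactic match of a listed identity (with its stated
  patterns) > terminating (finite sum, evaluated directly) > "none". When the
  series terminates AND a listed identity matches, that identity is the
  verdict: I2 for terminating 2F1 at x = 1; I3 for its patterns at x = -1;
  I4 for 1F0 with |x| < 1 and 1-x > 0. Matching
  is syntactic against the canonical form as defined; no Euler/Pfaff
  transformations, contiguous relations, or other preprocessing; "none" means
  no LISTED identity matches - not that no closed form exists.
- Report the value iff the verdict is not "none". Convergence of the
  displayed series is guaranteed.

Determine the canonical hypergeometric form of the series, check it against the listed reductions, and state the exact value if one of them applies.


At argument 1: a 2F1 with upper {-11/9, 4}, lower {61/9}, scaled by C = -12/7. Verdict: this is Gauss's theorem (I1) (x = 1: the Gamma ratio telescopes since c-a-b = 4 > 0 and a = 4 in Z>0). Its exact value is -190060/321489.

First insight: with t_0 = -12/7, k + 2/3 divides numerator and denominator alike; prefactor -12/7 after cancelling.
Term ratio: r(k) = 1 * (k-11/9) (k+4) / [(k+61/9) (k+1)] - poly over poly, x = 1 from leading terms; C = -12/7 at k = 0.


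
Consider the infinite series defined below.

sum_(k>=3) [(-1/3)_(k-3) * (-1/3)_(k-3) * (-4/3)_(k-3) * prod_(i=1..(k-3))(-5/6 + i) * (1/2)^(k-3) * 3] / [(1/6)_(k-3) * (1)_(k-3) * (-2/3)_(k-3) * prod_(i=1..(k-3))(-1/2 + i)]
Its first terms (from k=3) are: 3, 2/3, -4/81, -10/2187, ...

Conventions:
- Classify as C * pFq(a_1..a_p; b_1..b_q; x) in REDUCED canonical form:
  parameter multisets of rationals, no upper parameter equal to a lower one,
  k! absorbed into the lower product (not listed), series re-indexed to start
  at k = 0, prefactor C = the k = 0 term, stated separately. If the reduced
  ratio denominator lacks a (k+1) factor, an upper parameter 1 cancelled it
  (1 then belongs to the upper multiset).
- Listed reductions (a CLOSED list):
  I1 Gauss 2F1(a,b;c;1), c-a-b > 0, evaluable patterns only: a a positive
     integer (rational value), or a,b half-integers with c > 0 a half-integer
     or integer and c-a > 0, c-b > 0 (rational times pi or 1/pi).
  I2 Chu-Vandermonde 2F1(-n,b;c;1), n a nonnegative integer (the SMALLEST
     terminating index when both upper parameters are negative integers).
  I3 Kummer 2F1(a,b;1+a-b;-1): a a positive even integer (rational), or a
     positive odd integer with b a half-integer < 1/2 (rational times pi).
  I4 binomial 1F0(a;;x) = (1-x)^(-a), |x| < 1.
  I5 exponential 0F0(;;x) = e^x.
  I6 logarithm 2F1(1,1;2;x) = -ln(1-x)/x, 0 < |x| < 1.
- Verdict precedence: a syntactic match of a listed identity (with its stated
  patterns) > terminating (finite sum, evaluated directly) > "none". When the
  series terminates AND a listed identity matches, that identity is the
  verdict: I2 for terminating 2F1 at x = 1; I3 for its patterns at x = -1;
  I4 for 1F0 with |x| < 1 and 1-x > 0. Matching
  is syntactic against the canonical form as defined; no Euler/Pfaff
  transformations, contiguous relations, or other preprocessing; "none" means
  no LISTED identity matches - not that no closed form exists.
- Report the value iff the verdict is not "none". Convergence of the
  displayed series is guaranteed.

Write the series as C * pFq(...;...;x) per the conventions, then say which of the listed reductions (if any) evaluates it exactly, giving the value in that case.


Key observation: x = (1/2) and the running product (C = 3, x = 1/2) telescopes to a rising factorial.
Ratio: r(k) = (1/2) * (k-4/3) (k-1/3) (k-1/3) / [(k-2/3) (k+1/2) (k+1)] - rational in k. x = (1/2); t_0 = 3; negate the roots.

x = 1/2 here; the reduced form reads 3F2, upper {-4/3, -1/3, -1/3}, lower {-2/3, 1/2}, C = 3. Verdict: no listed reduction: x = 1/2 and upper {-4/3, -1/3, -1/3} fail every I1-I6 pattern.


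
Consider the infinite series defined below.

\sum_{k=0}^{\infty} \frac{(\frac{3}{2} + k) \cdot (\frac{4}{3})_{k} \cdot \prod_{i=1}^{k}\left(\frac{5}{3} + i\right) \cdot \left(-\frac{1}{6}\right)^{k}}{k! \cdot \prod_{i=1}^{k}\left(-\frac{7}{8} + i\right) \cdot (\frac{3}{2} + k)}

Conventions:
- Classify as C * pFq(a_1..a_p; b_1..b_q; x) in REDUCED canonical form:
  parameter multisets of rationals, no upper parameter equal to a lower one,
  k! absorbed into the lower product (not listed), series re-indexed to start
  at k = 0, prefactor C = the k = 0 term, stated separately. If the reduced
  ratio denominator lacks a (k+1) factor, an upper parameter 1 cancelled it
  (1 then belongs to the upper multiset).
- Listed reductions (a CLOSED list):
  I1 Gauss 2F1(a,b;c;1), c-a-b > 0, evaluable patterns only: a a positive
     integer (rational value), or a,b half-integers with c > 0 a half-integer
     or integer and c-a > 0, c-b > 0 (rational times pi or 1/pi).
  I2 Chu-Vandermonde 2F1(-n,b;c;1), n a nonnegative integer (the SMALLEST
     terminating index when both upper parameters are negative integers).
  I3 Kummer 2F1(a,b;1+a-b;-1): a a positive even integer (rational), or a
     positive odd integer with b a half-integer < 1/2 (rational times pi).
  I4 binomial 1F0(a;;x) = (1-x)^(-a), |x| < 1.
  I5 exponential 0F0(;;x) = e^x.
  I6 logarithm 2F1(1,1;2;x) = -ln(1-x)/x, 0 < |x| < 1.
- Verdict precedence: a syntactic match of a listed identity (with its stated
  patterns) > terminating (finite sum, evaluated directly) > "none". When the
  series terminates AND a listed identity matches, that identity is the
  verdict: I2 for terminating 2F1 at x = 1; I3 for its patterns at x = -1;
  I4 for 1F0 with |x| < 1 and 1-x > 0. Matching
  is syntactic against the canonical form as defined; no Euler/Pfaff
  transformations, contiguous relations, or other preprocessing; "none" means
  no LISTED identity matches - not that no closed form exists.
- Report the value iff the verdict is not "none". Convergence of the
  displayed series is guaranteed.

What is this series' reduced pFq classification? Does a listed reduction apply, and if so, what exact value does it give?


Reduced: x = -\frac{1}{6}, 2F1, upper = {\frac{4}{3}, \frac{8}{3}}, lower = {\frac{1}{8}}, C = 1. Verdict: none (x = -\frac{1}{6}): each listed identity misses the multisets {\frac{4}{3}, \frac{8}{3}} ; {\frac{1}{8}}.

The tell: with t_0 = 1, the lower running product (C = 1, x = -1/6) is a rising factorial.
Consecutive-term ratio: r(k) = -\frac{1}{6} * (k+\frac{4}{3}) (k+\frac{8}{3}) / [(k+\frac{1}{8}) (k+1)] - rational; roots negated = parameters, x = -\frac{1}{6}, C = 1.


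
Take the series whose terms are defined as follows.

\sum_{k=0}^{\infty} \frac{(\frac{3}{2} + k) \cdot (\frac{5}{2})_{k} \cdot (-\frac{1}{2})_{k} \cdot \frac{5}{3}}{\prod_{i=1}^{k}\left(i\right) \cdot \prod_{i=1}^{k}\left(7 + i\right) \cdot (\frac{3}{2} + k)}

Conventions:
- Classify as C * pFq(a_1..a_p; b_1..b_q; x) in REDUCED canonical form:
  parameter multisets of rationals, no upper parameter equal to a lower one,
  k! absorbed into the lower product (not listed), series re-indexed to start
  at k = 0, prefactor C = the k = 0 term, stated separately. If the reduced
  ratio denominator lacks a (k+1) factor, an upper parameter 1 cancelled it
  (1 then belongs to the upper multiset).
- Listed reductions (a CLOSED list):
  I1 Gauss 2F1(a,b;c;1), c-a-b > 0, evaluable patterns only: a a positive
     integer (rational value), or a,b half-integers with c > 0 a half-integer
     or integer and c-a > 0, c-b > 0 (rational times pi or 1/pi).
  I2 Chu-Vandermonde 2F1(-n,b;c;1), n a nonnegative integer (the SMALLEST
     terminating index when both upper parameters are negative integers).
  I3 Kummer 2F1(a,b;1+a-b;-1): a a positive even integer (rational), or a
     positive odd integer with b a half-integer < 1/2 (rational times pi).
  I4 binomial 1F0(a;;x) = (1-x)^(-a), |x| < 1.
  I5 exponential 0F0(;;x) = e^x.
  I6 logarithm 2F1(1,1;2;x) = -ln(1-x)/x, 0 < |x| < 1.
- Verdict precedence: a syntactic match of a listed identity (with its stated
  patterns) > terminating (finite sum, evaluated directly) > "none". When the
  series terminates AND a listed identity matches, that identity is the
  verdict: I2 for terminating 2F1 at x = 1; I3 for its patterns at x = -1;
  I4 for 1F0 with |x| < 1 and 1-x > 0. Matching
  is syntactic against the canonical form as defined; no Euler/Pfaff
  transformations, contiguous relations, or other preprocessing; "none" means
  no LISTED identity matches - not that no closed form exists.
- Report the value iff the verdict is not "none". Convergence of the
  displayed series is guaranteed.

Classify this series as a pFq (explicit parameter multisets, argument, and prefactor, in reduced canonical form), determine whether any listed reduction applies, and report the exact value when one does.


Canonical form: C = \frac{5}{3} times 2F1 with upper {-\frac{1}{2}, \frac{5}{2}}, lower {8}, x = 1. Verdict: Gauss (I1, half-integer pattern) applies (x = 1; upper {-\frac{1}{2}, \frac{5}{2}} half-integers, c = 8 in the evaluable pattern). Value: \frac{1048576}{243243} / \pi.

First insight: from the first term \frac{5}{3}: k + 3/2 divides numerator and denominator alike; C = 5/3 after cancelling.
Step ratio: r(k) = 1 * (k-\frac{1}{2}) (k+\frac{5}{2}) / [(k+8) (k+1)] - rational; roots negated = parameters, x = 1, C = \frac{5}{3}.


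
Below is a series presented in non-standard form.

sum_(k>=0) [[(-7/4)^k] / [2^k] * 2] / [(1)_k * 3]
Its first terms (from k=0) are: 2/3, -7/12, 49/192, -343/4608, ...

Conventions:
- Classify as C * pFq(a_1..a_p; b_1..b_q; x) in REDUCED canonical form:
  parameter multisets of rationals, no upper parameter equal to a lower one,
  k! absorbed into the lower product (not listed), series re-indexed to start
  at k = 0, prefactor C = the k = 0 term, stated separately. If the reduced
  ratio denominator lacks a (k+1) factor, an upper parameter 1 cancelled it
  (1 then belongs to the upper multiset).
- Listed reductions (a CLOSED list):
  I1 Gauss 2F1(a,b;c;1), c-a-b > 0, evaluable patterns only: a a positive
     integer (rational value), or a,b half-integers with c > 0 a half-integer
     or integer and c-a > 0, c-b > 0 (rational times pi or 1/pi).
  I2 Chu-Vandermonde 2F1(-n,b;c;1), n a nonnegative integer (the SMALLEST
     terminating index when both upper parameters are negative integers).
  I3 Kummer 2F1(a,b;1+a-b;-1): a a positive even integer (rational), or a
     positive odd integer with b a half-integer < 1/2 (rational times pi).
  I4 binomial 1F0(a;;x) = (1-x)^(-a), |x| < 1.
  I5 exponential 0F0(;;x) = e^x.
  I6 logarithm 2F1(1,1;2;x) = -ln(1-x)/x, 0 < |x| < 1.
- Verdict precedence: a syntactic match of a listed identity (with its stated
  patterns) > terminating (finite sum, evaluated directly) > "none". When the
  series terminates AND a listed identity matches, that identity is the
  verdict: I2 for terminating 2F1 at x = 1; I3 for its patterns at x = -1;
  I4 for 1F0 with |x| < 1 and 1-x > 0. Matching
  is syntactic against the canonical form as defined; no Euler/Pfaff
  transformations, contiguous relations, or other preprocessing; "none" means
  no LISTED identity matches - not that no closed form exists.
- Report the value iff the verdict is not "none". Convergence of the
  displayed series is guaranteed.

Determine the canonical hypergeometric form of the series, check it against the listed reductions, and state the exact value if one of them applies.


Prefactor 2/3, argument -7/8: 0F0 with upper {-} over lower {-}. Verdict: the I5 exponential reduction fires (the 0F0 exponential series at x = -7/8). Hence: (2/3) * e^(-7/8).

The tell: with t_0 = 2/3, the constant factors (prefactor 2/3) combine into one prefactor.
Term ratio: r(k) = (-7/8) * 1 / [(k+1)] - rational in k. x = (-7/8); t_0 = 2/3; negate the roots.


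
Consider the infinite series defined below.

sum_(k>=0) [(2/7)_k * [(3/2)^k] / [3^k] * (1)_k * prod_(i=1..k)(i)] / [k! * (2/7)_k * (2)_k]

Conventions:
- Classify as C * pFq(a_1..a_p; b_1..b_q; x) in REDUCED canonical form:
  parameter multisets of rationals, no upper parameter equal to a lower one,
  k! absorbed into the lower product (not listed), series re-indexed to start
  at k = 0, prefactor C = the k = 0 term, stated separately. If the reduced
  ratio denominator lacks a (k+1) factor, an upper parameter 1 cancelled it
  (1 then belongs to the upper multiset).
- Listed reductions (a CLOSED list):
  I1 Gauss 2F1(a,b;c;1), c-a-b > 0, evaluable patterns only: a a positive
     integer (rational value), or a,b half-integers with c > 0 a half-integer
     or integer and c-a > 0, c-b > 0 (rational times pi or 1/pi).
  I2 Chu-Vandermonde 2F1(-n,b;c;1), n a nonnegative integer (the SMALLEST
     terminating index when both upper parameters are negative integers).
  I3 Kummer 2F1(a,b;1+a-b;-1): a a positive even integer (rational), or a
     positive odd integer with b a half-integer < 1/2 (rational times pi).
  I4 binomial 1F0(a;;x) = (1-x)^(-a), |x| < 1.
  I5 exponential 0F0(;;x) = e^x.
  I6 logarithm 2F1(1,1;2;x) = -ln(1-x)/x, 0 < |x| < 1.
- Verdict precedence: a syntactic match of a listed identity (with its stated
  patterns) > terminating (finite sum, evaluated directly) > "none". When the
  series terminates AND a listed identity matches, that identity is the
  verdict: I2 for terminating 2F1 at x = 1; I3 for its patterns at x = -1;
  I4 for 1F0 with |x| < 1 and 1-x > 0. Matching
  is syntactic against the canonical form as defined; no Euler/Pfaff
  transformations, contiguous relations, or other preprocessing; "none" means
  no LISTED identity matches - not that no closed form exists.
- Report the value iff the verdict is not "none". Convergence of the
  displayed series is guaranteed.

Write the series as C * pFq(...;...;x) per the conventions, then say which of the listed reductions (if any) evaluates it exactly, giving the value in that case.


The series (x = 1/2) is 2F1: upper {1, 1}, lower {2}, prefactor 1. Verdict (x = 1/2): logarithm (I6) applies (the logarithm: parameters (1,1;2), x = 1/2). Sum: (-2) * ln(1/2).

Structural cue: x = (1/2) and the parameter 2/7 appears in both the upper and lower lists and cancels.
Term ratio: r(k) = (1/2) * (k+1) (k+1) / [(k+2) (k+1)] - rational in k. x = (1/2); t_0 = 1; negate the roots.
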